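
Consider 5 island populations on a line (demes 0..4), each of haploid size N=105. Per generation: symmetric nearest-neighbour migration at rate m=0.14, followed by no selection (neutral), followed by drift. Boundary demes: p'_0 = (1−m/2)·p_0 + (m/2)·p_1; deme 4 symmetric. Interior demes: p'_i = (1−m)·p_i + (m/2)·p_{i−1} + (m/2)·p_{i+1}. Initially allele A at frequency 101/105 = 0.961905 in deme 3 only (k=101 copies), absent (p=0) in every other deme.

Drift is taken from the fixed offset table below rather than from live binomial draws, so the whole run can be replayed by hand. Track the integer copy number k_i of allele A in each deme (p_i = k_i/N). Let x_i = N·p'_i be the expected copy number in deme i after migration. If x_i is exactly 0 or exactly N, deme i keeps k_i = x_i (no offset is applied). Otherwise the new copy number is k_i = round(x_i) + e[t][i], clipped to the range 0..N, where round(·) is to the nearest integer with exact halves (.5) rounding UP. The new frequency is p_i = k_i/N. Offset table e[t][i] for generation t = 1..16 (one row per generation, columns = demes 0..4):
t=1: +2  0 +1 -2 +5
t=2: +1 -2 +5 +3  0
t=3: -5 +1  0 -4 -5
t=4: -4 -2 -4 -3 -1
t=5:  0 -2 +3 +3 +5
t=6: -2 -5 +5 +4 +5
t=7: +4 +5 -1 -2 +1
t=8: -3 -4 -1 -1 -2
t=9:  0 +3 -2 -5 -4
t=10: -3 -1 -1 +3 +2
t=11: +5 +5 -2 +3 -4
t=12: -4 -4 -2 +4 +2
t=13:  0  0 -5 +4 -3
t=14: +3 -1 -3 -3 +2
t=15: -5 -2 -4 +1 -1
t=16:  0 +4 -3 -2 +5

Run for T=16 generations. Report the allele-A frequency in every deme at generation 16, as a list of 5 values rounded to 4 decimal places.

t=0: k=[0 0 0 101 0]
t=1: x=[0.0000 0.0000 7.0700 86.8600 7.0700] k=[0 0 8 85 12]
t=2: x=[0.0000 0.5600 12.8300 74.5000 17.1100] k=[0 0 18 78 17]
t=3: x=[0.0000 1.2600 20.9400 69.5300 21.2700] k=[0 2 21 66 16]
t=4: x=[0.1400 3.1900 22.8200 59.3500 19.5000] k=[0 1 19 56 19]
t=5: x=[0.0700 2.1900 20.3300 50.8200 21.5900] k=[0 0 23 54 27]
t=6: x=[0.0000 1.6100 23.5600 49.9400 28.8900] k=[0 0 29 54 34]
t=7: x=[0.0000 2.0300 28.7200 50.8500 35.4000] k=[0 7 28 49 36]
t=8: x=[0.4900 7.9800 28.0000 46.6200 36.9100] k=[0 4 27 46 35]
t=9: x=[0.2800 5.3300 26.7200 43.9000 35.7700] k=[0 8 25 39 32]
t=10: x=[0.5600 8.6300 24.7900 37.5300 32.4900] k=[0 8 24 41 34]
t=11: x=[0.5600 8.5600 24.0700 39.3200 34.4900] k=[6 14 22 42 30]
t=12: x=[6.5600 14.0000 22.8400 39.7600 30.8400] k=[3 10 21 44 33]
t=13: x=[3.4900 10.2800 21.8400 41.6200 33.7700] k=[3 10 17 46 31]
t=14: x=[3.4900 10.0000 18.5400 42.9200 32.0500] k=[6 9 16 40 34]
t=15: x=[6.2100 9.2800 17.1900 37.9000 34.4200] k=[1 7 13 39 33]
t=16: x=[1.4200 7.0000 14.4000 36.7600 33.4200] k=[1 11 11 35 38]

[0.0095, 0.1048, 0.1048, 0.3333, 0.3619]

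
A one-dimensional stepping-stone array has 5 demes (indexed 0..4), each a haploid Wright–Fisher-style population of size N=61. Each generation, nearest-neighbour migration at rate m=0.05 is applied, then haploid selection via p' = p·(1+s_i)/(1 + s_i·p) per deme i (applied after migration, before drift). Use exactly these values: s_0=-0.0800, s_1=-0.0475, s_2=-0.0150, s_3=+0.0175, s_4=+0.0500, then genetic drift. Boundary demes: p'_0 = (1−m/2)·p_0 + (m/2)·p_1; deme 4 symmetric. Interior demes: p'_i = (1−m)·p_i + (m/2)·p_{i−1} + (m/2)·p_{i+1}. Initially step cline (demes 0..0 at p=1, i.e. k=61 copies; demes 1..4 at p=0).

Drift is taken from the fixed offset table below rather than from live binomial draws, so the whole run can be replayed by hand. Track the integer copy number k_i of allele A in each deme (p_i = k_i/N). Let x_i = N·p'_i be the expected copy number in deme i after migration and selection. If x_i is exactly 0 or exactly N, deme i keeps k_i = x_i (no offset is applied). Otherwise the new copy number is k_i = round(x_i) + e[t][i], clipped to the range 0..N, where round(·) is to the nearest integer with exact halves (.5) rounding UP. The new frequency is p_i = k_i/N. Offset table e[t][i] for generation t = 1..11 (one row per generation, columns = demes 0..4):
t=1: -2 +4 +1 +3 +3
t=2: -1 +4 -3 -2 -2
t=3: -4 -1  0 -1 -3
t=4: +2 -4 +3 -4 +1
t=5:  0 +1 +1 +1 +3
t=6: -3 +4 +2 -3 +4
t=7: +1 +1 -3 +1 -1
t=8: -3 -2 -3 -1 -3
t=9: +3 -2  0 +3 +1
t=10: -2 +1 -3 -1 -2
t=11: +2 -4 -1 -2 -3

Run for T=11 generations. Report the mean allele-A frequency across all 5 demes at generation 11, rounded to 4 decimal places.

0.1246

t=0: k=[61 0 0 0 0]
t=1: x=[59.3460 1.4543 0.0000 0.0000 0.0000] k=[57 5 0 0 0]
t=2: x=[55.2823 5.9101 0.1231 0.0000 0.0000] k=[54 10 0 0 0]
t=3: x=[52.2962 10.4227 0.2463 0.0000 0.0000] k=[48 9 0 0 0]
t=4: x=[46.1065 9.3579 0.2216 0.0000 0.0000] k=[48 5 3 0 0]
t=5: x=[46.0020 5.7659 2.9325 0.0763 0.0000] k=[46 7 4 1 0]
t=6: x=[44.0225 7.5713 3.9439 1.0681 0.0262] k=[41 12 6 0 4]
t=7: x=[39.1193 12.0961 5.9187 0.2544 4.0820] k=[40 13 3 1 3]
t=8: x=[38.1464 12.9224 3.1545 1.1189 3.0900] k=[35 11 0 0 0]
t=9: x=[33.1432 10.8830 0.2709 0.0000 0.0000] k=[36 9 0 0 0]
t=10: x=[34.0777 9.0679 0.2216 0.0000 0.0000] k=[32 10 0 0 0]
t=11: x=[30.1787 9.8901 0.2463 0.0000 0.0000] k=[32 6 0 0 0]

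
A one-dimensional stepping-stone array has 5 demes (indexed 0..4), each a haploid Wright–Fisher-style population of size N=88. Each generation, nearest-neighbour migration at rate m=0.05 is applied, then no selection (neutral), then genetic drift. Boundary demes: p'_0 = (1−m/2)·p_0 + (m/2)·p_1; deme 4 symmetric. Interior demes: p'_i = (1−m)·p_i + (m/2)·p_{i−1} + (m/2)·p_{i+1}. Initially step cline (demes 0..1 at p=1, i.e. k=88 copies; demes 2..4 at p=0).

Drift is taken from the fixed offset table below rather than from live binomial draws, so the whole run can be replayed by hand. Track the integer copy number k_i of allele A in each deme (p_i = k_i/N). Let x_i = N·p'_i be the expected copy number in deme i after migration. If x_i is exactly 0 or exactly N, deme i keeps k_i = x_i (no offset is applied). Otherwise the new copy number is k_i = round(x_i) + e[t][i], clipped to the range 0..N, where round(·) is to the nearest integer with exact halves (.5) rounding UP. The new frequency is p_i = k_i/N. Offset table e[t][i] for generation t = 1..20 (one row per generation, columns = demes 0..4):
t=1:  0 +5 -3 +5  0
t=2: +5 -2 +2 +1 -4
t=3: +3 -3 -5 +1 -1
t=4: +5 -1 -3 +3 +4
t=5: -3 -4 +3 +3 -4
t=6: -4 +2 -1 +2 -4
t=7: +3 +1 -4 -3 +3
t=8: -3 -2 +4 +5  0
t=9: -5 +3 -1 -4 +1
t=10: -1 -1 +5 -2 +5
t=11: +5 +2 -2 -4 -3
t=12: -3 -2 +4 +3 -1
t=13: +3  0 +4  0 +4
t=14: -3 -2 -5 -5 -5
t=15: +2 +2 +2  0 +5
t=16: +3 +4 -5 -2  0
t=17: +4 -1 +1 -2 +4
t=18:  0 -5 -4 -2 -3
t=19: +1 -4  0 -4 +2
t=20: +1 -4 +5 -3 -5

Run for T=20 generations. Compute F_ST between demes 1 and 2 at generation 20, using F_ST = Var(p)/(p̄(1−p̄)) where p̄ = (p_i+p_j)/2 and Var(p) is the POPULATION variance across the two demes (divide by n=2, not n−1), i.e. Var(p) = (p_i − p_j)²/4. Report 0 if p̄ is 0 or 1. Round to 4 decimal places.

t=0: k=[88 88 0 0 0]
t=1: x=[88.0000 85.8000 2.2000 0.0000 0.0000] k=[88 88 0 0 0]
t=2: x=[88.0000 85.8000 2.2000 0.0000 0.0000] k=[88 84 4 0 0]
t=3: x=[87.9000 82.1000 5.9000 0.1000 0.0000] k=[88 79 1 1 0]
t=4: x=[87.7750 77.2750 2.9500 0.9750 0.0250] k=[88 76 0 4 4]
t=5: x=[87.7000 74.4000 2.0000 3.9000 4.0000] k=[85 70 5 7 0]
t=6: x=[84.6250 68.7500 6.6750 6.7750 0.1750] k=[81 71 6 9 0]
t=7: x=[80.7500 69.6250 7.7000 8.7000 0.2250] k=[84 71 4 6 3]
t=8: x=[83.6750 69.6500 5.7250 5.8750 3.0750] k=[81 68 10 11 3]
t=9: x=[80.6750 66.8750 11.4750 10.7750 3.2000] k=[76 70 10 7 4]
t=10: x=[75.8500 68.6500 11.4250 7.0000 4.0750] k=[75 68 16 5 9]
t=11: x=[74.8250 66.8750 17.0250 5.3750 8.9000] k=[80 69 15 1 6]
t=12: x=[79.7250 67.9250 16.0000 1.4750 5.8750] k=[77 66 20 4 5]
t=13: x=[76.7250 65.1250 20.7500 4.4250 4.9750] k=[80 65 25 4 9]
t=14: x=[79.6250 64.3750 25.4750 4.6500 8.8750] k=[77 62 20 0 4]
t=15: x=[76.6250 61.3250 20.5500 0.6000 3.9000] k=[79 63 23 1 9]
t=16: x=[78.6000 62.4000 23.4500 1.7500 8.8000] k=[82 66 18 0 9]
t=17: x=[81.6000 65.2000 18.7500 0.6750 8.7750] k=[86 64 20 0 13]
t=18: x=[85.4500 63.4500 20.6000 0.8250 12.6750] k=[85 58 17 0 10]
t=19: x=[84.3250 57.6500 17.6000 0.6750 9.7500] k=[85 54 18 0 12]
t=20: x=[84.2250 53.8750 18.4500 0.7500 11.7000] k=[85 50 23 0 7]

0.0970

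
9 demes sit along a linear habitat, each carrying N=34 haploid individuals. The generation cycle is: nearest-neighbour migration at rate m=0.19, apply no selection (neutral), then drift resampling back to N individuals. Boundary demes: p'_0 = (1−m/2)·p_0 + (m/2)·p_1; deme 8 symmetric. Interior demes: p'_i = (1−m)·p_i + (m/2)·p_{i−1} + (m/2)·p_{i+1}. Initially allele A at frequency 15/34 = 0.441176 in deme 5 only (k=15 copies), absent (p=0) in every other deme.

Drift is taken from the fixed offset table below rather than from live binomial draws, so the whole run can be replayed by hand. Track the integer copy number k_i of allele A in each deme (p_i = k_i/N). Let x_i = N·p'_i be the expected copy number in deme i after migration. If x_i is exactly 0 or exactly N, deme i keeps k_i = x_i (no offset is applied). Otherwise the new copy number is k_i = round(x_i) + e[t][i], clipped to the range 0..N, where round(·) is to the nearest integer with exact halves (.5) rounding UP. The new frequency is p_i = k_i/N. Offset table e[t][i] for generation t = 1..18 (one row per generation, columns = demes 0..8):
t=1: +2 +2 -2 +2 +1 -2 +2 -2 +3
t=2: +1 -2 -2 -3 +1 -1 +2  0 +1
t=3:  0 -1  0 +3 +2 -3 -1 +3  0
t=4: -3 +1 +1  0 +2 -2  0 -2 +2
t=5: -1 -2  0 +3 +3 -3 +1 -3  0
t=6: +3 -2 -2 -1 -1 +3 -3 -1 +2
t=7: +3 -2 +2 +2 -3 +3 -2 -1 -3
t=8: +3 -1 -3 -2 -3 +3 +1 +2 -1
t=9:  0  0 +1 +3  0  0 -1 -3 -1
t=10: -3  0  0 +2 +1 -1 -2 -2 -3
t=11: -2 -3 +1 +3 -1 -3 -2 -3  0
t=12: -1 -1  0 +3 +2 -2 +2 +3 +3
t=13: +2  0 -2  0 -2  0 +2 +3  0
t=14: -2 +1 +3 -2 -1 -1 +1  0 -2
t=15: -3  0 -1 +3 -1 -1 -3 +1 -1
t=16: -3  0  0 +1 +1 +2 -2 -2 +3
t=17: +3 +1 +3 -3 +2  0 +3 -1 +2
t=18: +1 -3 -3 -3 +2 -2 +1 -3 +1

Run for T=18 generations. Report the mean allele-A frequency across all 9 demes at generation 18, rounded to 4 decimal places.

0.0915

t=0: k=[0 0 0 0 0 15 0 0 0]
t=1: x=[0.0000 0.0000 0.0000 0.0000 1.4250 12.1500 1.4250 0.0000 0.0000] k=[0 0 0 0 2 10 3 0 0]
t=2: x=[0.0000 0.0000 0.0000 0.1900 2.5700 8.5750 3.3800 0.2850 0.0000] k=[0 0 0 0 4 8 5 0 0]
t=3: x=[0.0000 0.0000 0.0000 0.3800 4.0000 7.3350 4.8100 0.4750 0.0000] k=[0 0 0 3 6 4 4 3 0]
t=4: x=[0.0000 0.0000 0.2850 3.0000 5.5250 4.1900 3.9050 2.8100 0.2850] k=[0 0 1 3 8 2 4 1 2]
t=5: x=[0.0000 0.0950 1.0950 3.2850 6.9550 2.7600 3.5250 1.3800 1.9050] k=[0 0 1 6 10 0 5 0 2]
t=6: x=[0.0000 0.0950 1.3800 5.9050 8.6700 1.4250 4.0500 0.6650 1.8100] k=[0 0 0 5 8 4 1 0 4]
t=7: x=[0.0000 0.0000 0.4750 4.8100 7.3350 4.0950 1.1900 0.4750 3.6200] k=[0 0 2 7 4 7 0 0 1]
t=8: x=[0.0000 0.1900 2.2850 6.2400 4.5700 6.0500 0.6650 0.0950 0.9050] k=[0 0 0 4 2 9 2 2 0]
t=9: x=[0.0000 0.0000 0.3800 3.4300 2.8550 7.6700 2.6650 1.8100 0.1900] k=[0 0 1 6 3 8 2 0 0]
t=10: x=[0.0000 0.0950 1.3800 5.2400 3.7600 6.9550 2.3800 0.1900 0.0000] k=[0 0 1 7 5 6 0 0 0]
t=11: x=[0.0000 0.0950 1.4750 6.2400 5.2850 5.3350 0.5700 0.0000 0.0000] k=[0 0 2 9 4 2 0 0 0]
t=12: x=[0.0000 0.1900 2.4750 7.8600 4.2850 2.0000 0.1900 0.0000 0.0000] k=[0 0 2 11 6 0 2 0 0]
t=13: x=[0.0000 0.1900 2.6650 9.6700 5.9050 0.7600 1.6200 0.1900 0.0000] k=[0 0 1 10 4 1 4 3 0]
t=14: x=[0.0000 0.0950 1.7600 8.5750 4.2850 1.5700 3.6200 2.8100 0.2850] k=[0 1 5 7 3 1 5 3 0]
t=15: x=[0.0950 1.2850 4.8100 6.4300 3.1900 1.5700 4.4300 2.9050 0.2850] k=[0 1 4 9 2 1 1 4 0]
t=16: x=[0.0950 1.1900 4.1900 7.8600 2.5700 1.0950 1.2850 3.3350 0.3800] k=[0 1 4 9 4 3 0 1 3]
t=17: x=[0.0950 1.1900 4.1900 8.0500 4.3800 2.8100 0.3800 1.0950 2.8100] k=[3 2 7 5 6 3 3 0 5]
t=18: x=[2.9050 2.5700 6.3350 5.2850 5.6200 3.2850 2.7150 0.7600 4.5250] k=[4 0 3 2 8 1 4 0 6]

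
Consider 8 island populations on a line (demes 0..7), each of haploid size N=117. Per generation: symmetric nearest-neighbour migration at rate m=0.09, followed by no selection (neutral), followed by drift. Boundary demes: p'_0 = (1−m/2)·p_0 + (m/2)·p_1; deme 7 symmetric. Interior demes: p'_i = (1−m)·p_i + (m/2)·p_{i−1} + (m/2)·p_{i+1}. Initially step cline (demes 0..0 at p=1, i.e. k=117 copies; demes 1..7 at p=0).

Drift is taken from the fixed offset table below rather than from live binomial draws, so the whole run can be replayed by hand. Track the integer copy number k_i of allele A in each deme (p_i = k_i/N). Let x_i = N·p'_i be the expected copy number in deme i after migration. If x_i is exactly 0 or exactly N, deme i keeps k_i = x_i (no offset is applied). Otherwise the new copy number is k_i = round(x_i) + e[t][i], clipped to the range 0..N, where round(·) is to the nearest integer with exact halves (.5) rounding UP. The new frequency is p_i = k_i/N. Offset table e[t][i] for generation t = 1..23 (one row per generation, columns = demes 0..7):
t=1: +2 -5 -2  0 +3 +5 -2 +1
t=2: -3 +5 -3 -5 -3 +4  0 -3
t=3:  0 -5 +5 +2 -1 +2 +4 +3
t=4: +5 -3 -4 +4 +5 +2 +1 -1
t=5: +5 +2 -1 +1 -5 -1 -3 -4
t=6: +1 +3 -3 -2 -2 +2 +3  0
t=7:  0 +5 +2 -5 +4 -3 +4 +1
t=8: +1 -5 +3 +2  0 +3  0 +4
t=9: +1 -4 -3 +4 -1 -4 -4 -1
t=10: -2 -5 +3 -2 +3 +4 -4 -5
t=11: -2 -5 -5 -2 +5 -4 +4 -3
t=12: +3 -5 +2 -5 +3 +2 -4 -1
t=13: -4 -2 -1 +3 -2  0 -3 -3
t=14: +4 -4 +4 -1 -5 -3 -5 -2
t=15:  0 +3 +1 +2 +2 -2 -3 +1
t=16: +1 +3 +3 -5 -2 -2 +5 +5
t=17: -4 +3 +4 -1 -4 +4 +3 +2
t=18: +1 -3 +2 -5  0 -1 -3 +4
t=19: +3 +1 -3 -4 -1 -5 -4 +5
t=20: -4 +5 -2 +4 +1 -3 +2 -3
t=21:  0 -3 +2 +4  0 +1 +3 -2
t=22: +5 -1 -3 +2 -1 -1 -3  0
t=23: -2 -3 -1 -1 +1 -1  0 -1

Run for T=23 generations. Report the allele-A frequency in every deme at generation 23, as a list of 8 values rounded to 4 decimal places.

[0.5214, 0.2650, 0.1282, 0.0855, 0.0085, 0.0000, 0.0000, 0.0000]

t=0: k=[117 0 0 0 0 0 0 0]
t=1: x=[111.7350 5.2650 0.0000 0.0000 0.0000 0.0000 0.0000 0.0000] k=[114 0 0 0 0 0 0 0]
t=2: x=[108.8700 5.1300 0.0000 0.0000 0.0000 0.0000 0.0000 0.0000] k=[106 10 0 0 0 0 0 0]
t=3: x=[101.6800 13.8700 0.4500 0.0000 0.0000 0.0000 0.0000 0.0000] k=[102 9 5 0 0 0 0 0]
t=4: x=[97.8150 13.0050 4.9550 0.2250 0.0000 0.0000 0.0000 0.0000] k=[103 10 1 4 0 0 0 0]
t=5: x=[98.8150 13.7800 1.5400 3.6850 0.1800 0.0000 0.0000 0.0000] k=[104 16 1 5 0 0 0 0]
t=6: x=[100.0400 19.2850 1.8550 4.5950 0.2250 0.0000 0.0000 0.0000] k=[101 22 0 3 0 0 0 0]
t=7: x=[97.4450 24.5650 1.1250 2.7300 0.1350 0.0000 0.0000 0.0000] k=[97 30 3 0 4 0 0 0]
t=8: x=[93.9850 31.8000 4.0800 0.3150 3.6400 0.1800 0.0000 0.0000] k=[95 27 7 2 4 3 0 0]
t=9: x=[91.9400 29.1600 7.6750 2.3150 3.8650 2.9100 0.1350 0.0000] k=[93 25 5 6 3 0 0 0]
t=10: x=[89.9400 27.1600 5.9450 5.8200 3.0000 0.1350 0.0000 0.0000] k=[88 22 9 4 6 4 0 0]
t=11: x=[85.0300 24.3850 9.3600 4.3150 5.8200 3.9100 0.1800 0.0000] k=[83 19 4 2 11 0 4 0]
t=12: x=[80.1200 21.2050 4.5850 2.4950 10.1000 0.6750 3.6400 0.1800] k=[83 16 7 0 13 3 0 0]
t=13: x=[79.9850 18.6100 7.0900 0.9000 11.9650 3.3150 0.1350 0.0000] k=[76 17 6 4 10 3 0 0]
t=14: x=[73.3450 19.1600 6.4050 4.3600 9.4150 3.1800 0.1350 0.0000] k=[77 15 10 3 4 0 0 0]
t=15: x=[74.2100 17.5650 9.9100 3.3600 3.7750 0.1800 0.0000 0.0000] k=[74 21 11 5 6 0 0 0]
t=16: x=[71.6150 22.9350 11.1800 5.3150 5.6850 0.2700 0.0000 0.0000] k=[73 26 14 0 4 0 0 0]
t=17: x=[70.8850 27.5750 13.9100 0.8100 3.6400 0.1800 0.0000 0.0000] k=[67 31 18 0 0 4 0 0]
t=18: x=[65.3800 32.0350 17.7750 0.8100 0.1800 3.6400 0.1800 0.0000] k=[66 29 20 0 0 3 0 0]
t=19: x=[64.3350 30.2600 19.5050 0.9000 0.1350 2.7300 0.1350 0.0000] k=[67 31 17 0 0 0 0 0]
t=20: x=[65.3800 31.9900 16.8650 0.7650 0.0000 0.0000 0.0000 0.0000] k=[61 37 15 5 0 0 0 0]
t=21: x=[59.9200 37.0900 15.5400 5.2250 0.2250 0.0000 0.0000 0.0000] k=[60 34 18 9 0 0 0 0]
t=22: x=[58.8300 34.4500 18.3150 9.0000 0.4050 0.0000 0.0000 0.0000] k=[64 33 15 11 0 0 0 0]
t=23: x=[62.6050 33.5850 15.6300 10.6850 0.4950 0.0000 0.0000 0.0000] k=[61 31 15 10 1 0 0 0]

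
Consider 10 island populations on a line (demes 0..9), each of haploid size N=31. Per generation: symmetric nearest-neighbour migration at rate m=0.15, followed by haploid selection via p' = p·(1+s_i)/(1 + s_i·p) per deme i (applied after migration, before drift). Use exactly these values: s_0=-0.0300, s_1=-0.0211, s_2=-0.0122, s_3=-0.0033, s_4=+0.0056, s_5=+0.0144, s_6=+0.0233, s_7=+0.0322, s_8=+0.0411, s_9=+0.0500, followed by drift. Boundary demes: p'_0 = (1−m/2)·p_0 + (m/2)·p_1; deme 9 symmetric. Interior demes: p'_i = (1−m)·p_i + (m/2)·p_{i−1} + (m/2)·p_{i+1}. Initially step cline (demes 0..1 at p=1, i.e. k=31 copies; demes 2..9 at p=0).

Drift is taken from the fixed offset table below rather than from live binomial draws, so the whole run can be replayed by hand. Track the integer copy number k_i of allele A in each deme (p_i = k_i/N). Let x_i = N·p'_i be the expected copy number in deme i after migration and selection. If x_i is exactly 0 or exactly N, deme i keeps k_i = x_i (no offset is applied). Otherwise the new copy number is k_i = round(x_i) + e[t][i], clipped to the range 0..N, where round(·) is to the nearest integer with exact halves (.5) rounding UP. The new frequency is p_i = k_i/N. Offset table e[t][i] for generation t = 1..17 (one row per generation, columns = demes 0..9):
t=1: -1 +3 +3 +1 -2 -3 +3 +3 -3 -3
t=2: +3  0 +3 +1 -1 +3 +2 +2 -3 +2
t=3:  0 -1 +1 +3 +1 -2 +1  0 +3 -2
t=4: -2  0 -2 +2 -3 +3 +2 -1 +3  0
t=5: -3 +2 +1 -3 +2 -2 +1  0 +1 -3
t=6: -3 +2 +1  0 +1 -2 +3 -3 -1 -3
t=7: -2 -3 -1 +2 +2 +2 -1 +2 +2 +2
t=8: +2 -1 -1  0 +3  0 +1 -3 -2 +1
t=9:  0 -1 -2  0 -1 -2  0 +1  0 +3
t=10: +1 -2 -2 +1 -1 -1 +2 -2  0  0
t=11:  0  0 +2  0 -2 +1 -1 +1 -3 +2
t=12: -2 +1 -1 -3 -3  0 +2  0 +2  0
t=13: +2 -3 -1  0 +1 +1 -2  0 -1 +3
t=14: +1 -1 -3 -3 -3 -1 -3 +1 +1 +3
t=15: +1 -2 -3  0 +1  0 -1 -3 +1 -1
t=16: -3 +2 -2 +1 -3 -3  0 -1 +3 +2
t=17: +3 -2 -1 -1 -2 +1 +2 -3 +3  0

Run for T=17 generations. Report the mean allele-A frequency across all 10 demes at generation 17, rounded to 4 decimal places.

0.1645

t=0: k=[31 31 0 0 0 0 0 0 0 0]
t=1: x=[31.0000 28.6287 2.2987 0.0000 0.0000 0.0000 0.0000 0.0000 0.0000 0.0000] k=[31 31 5 0 0 0 0 0 0 0]
t=2: x=[31.0000 29.0107 6.5116 0.3738 0.0000 0.0000 0.0000 0.0000 0.0000 0.0000] k=[31 29 10 1 0 0 0 0 0 0]
t=3: x=[30.8454 27.6620 10.6640 1.5950 0.0754 0.0000 0.0000 0.0000 0.0000 0.0000] k=[31 27 12 5 1 0 0 0 0 0]
t=4: x=[30.6908 26.0875 12.5083 5.2107 1.2316 0.0761 0.0000 0.0000 0.0000 0.0000] k=[29 26 11 7 0 3 0 0 0 0]
t=5: x=[28.7113 24.9975 11.7353 6.7575 0.7541 2.5837 0.2302 0.0000 0.0000 0.0000] k=[26 27 13 4 3 1 1 0 0 0]
t=6: x=[25.9475 25.7831 13.2817 4.5871 2.9398 1.1659 0.9459 0.0774 0.0000 0.0000] k=[23 28 14 5 4 0 4 0 0 0]
t=7: x=[23.1985 26.4935 14.2804 5.5848 3.7936 0.6085 3.4704 0.3096 0.0000 0.0000] k=[21 23 13 8 6 3 2 2 0 0]
t=8: x=[20.9442 21.9641 13.2817 8.2050 5.9518 3.1907 2.1200 1.9059 0.1561 0.0000] k=[23 21 12 8 9 3 3 0 0 0]
t=9: x=[22.6657 20.3262 12.2838 8.3548 8.5094 3.4941 2.8337 0.2322 0.0000 0.0000] k=[23 19 10 8 8 1 3 1 0 0]
t=10: x=[22.5136 18.4661 10.4398 8.1302 7.5067 1.6978 2.7573 1.1084 0.0781 0.0000] k=[24 16 8 9 7 1 5 0 0 0]
t=11: x=[23.2239 15.8348 8.5985 8.7542 6.7294 1.7738 4.4114 0.3869 0.0000 0.0000] k=[23 16 11 9 5 3 3 1 0 0]
t=12: x=[22.2855 15.9849 11.1373 8.8291 5.1740 3.1907 2.9102 1.1084 0.0781 0.0000] k=[20 17 10 6 2 3 5 1 2 0]
t=13: x=[19.5560 16.5356 10.1411 5.9840 2.3873 3.1148 4.6401 1.4173 1.8436 0.1575] k=[22 14 9 6 3 4 3 1 1 3]
t=14: x=[21.1970 14.0610 9.0710 5.9840 3.3165 3.8985 2.9866 1.1856 1.1954 2.9788] k=[22 13 6 3 0 3 0 2 2 6]
t=15: x=[21.1211 12.9888 6.2386 2.9911 0.4525 2.5837 0.3836 1.9059 2.3873 5.9305] k=[22 11 3 3 1 3 0 0 3 5]
t=16: x=[20.9695 11.0728 3.5611 2.8415 1.3070 2.6596 0.2302 0.2322 3.0335 5.0530] k=[18 13 2 4 0 0 0 0 6 7]
t=17: x=[17.3929 12.3910 2.9421 3.5396 0.3017 0.0000 0.0000 0.4643 5.8128 7.1909] k=[20 10 2 3 0 0 0 0 9 7]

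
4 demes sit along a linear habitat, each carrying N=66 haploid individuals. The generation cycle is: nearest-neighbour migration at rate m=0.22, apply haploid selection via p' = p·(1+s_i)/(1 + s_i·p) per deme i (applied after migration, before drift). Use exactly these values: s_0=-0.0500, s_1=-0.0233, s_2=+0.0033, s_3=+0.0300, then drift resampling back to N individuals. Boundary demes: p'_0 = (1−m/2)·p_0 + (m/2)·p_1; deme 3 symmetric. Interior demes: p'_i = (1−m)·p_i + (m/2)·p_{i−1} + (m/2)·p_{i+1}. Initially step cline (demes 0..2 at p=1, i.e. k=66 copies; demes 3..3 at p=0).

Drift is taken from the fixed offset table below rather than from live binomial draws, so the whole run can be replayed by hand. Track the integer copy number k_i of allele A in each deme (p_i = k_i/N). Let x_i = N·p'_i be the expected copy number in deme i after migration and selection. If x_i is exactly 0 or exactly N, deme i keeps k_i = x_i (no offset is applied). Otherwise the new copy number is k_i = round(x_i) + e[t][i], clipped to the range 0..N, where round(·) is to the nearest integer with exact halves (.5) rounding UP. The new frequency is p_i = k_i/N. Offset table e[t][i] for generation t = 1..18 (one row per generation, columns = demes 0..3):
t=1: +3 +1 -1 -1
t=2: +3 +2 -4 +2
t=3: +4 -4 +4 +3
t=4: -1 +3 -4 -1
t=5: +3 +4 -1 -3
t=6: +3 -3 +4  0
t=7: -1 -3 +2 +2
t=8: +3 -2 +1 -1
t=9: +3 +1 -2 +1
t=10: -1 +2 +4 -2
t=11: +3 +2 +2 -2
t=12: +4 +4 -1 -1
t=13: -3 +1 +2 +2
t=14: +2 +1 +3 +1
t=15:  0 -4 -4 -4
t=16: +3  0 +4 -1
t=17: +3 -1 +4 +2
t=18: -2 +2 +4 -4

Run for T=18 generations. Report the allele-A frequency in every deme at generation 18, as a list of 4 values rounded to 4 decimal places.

[0.9545, 0.9091, 0.9091, 0.6667]

t=0: k=[66 66 66 0]
t=1: x=[66.0000 66.0000 58.7613 7.4532] k=[66 66 58 6]
t=2: x=[66.0000 65.0993 53.1940 12.0076] k=[66 66 49 14]
t=3: x=[66.0000 64.0867 47.0645 18.2375] k=[66 60 51 21]
t=4: x=[65.3056 59.5338 48.7320 24.7556] k=[64 63 45 24]
t=5: x=[63.7827 61.0226 44.7175 26.7790] k=[66 65 44 24]
t=6: x=[65.8842 62.7274 44.1582 26.6684] k=[66 60 48 27]
t=7: x=[65.3056 59.1975 47.0545 29.7924] k=[64 56 49 32]
t=8: x=[62.9754 55.9101 47.9432 34.3572] k=[66 54 49 33]
t=9: x=[64.6120 54.5486 47.8334 35.2459] k=[66 56 46 36]
t=10: x=[64.8431 55.7983 46.0459 37.5793] k=[64 58 50 36]
t=11: x=[63.2059 57.6088 49.3810 38.0175] k=[66 60 51 36]
t=12: x=[65.3056 59.5338 50.3793 38.1270] k=[66 64 49 37]
t=13: x=[65.7685 62.4925 49.3710 38.7939] k=[63 63 51 41]
t=14: x=[62.8496 61.5838 51.2578 42.5488] k=[65 63 54 44]
t=15: x=[64.7170 62.1453 53.9225 45.5198] k=[65 58 50 42]
t=16: x=[64.1395 57.7208 50.0399 43.3220] k=[66 58 54 42]
t=17: x=[65.0743 58.2807 53.1541 43.7580] k=[66 57 57 46]
t=18: x=[64.9587 57.8226 55.8184 47.6047] k=[63 60 60 44]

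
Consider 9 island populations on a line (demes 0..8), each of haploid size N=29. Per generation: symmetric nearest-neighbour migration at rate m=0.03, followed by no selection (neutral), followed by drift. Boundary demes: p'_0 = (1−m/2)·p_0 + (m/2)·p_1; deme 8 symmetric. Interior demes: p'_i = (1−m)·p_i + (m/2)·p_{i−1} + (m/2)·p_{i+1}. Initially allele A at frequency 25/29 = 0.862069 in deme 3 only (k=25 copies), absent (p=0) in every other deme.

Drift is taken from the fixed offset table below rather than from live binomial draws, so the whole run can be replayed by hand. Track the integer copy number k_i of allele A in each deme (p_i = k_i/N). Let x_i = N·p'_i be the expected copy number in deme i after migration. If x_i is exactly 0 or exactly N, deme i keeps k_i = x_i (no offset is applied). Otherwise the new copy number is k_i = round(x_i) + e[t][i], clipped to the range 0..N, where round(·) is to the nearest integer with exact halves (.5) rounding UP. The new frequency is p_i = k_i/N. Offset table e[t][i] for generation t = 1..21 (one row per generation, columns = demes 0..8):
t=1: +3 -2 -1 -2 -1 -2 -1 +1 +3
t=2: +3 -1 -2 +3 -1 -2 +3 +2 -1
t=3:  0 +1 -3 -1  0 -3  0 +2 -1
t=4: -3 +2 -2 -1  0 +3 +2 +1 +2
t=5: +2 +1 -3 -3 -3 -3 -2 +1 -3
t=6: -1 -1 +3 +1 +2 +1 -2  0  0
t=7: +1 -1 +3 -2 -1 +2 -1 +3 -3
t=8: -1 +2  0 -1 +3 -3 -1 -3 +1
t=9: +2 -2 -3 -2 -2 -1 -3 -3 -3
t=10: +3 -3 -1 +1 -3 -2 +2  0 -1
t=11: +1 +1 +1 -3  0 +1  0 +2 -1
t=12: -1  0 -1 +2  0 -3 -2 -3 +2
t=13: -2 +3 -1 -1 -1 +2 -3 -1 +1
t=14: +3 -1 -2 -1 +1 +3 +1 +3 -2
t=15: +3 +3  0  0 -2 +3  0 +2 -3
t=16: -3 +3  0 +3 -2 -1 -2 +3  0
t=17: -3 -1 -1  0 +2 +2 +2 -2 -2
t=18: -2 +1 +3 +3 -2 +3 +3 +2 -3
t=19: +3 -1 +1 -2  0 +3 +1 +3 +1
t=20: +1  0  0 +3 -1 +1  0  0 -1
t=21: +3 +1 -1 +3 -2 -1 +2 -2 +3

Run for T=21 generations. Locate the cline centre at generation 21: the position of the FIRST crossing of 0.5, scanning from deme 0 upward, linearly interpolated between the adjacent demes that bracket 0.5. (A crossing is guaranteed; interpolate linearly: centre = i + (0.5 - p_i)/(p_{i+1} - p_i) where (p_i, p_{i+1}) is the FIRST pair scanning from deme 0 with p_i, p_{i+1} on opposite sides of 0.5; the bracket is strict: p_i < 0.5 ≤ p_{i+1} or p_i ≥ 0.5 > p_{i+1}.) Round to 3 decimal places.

t=0: k=[0 0 0 25 0 0 0 0 0]
t=1: x=[0.0000 0.0000 0.3750 24.2500 0.3750 0.0000 0.0000 0.0000 0.0000] k=[0 0 0 22 0 0 0 0 0]
t=2: x=[0.0000 0.0000 0.3300 21.3400 0.3300 0.0000 0.0000 0.0000 0.0000] k=[0 0 0 24 0 0 0 0 0]
t=3: x=[0.0000 0.0000 0.3600 23.2800 0.3600 0.0000 0.0000 0.0000 0.0000] k=[0 0 0 22 0 0 0 0 0]
t=4: x=[0.0000 0.0000 0.3300 21.3400 0.3300 0.0000 0.0000 0.0000 0.0000] k=[0 0 0 20 0 0 0 0 0]
t=5: x=[0.0000 0.0000 0.3000 19.4000 0.3000 0.0000 0.0000 0.0000 0.0000] k=[0 0 0 16 0 0 0 0 0]
t=6: x=[0.0000 0.0000 0.2400 15.5200 0.2400 0.0000 0.0000 0.0000 0.0000] k=[0 0 3 17 2 0 0 0 0]
t=7: x=[0.0000 0.0450 3.1650 16.5650 2.1950 0.0300 0.0000 0.0000 0.0000] k=[0 0 6 15 1 2 0 0 0]
t=8: x=[0.0000 0.0900 6.0450 14.6550 1.2250 1.9550 0.0300 0.0000 0.0000] k=[0 2 6 14 4 0 0 0 0]
t=9: x=[0.0300 2.0300 6.0600 13.7300 4.0900 0.0600 0.0000 0.0000 0.0000] k=[2 0 3 12 2 0 0 0 0]
t=10: x=[1.9700 0.0750 3.0900 11.7150 2.1200 0.0300 0.0000 0.0000 0.0000] k=[5 0 2 13 0 0 0 0 0]
t=11: x=[4.9250 0.1050 2.1350 12.6400 0.1950 0.0000 0.0000 0.0000 0.0000] k=[6 1 3 10 0 0 0 0 0]
t=12: x=[5.9250 1.1050 3.0750 9.7450 0.1500 0.0000 0.0000 0.0000 0.0000] k=[5 1 2 12 0 0 0 0 0]
t=13: x=[4.9400 1.0750 2.1350 11.6700 0.1800 0.0000 0.0000 0.0000 0.0000] k=[3 4 1 11 0 0 0 0 0]
t=14: x=[3.0150 3.9400 1.1950 10.6850 0.1650 0.0000 0.0000 0.0000 0.0000] k=[6 3 0 10 1 0 0 0 0]
t=15: x=[5.9550 3.0000 0.1950 9.7150 1.1200 0.0150 0.0000 0.0000 0.0000] k=[9 6 0 10 0 3 0 0 0]
t=16: x=[8.9550 5.9550 0.2400 9.7000 0.1950 2.9100 0.0450 0.0000 0.0000] k=[6 9 0 13 0 2 0 0 0]
t=17: x=[6.0450 8.8200 0.3300 12.6100 0.2250 1.9400 0.0300 0.0000 0.0000] k=[3 8 0 13 2 4 2 0 0]
t=18: x=[3.0750 7.8050 0.3150 12.6400 2.1950 3.9400 2.0000 0.0300 0.0000] k=[1 9 3 16 0 7 5 2 0]
t=19: x=[1.1200 8.7900 3.2850 15.5650 0.3450 6.8650 4.9850 2.0150 0.0300] k=[4 8 4 14 0 10 6 5 1]
t=20: x=[4.0600 7.8800 4.2100 13.6400 0.3600 9.7900 6.0450 4.9550 1.0600] k=[5 8 4 17 0 11 6 5 0]
t=21: x=[5.0450 7.8950 4.2550 16.5500 0.4200 10.7600 6.0600 4.9400 0.0750] k=[8 9 3 20 0 10 8 3 3]

2.676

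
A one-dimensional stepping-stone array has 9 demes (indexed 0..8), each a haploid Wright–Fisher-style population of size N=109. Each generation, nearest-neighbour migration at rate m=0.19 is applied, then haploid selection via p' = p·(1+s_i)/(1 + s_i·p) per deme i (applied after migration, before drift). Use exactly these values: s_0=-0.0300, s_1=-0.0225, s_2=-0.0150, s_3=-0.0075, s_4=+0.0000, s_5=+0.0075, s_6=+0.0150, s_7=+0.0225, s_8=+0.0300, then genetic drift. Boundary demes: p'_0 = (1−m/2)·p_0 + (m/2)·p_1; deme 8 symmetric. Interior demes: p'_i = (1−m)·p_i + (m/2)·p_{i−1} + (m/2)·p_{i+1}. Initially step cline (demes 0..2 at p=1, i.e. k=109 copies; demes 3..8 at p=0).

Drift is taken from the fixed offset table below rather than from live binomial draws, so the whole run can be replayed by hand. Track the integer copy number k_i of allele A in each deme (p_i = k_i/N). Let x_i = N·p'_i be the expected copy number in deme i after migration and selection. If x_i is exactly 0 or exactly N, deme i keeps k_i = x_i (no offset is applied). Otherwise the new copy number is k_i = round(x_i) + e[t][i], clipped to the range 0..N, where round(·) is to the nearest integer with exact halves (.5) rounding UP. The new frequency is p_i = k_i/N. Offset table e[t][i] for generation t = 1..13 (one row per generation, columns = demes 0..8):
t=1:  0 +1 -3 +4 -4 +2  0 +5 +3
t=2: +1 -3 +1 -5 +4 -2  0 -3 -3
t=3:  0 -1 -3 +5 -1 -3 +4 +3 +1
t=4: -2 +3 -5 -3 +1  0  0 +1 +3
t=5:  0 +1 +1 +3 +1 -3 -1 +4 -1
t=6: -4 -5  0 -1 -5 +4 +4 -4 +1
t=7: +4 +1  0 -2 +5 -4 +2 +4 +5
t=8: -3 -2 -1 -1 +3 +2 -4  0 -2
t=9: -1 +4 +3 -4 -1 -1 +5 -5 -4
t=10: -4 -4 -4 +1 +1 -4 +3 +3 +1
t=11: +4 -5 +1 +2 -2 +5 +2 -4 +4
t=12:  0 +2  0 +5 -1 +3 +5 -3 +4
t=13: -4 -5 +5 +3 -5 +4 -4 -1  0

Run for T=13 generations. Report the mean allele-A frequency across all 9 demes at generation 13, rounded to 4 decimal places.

0.3221

t=0: k=[109 109 109 0 0 0 0 0 0]
t=1: x=[109.0000 109.0000 98.5025 10.2847 0.0000 0.0000 0.0000 0.0000 0.0000] k=[109 109 96 14 0 0 0 0 0]
t=2: x=[109.0000 107.7369 89.2013 20.3352 1.3300 0.0000 0.0000 0.0000 0.0000] k=[109 105 90 15 5 0 0 0 0]
t=3: x=[108.6083 103.8444 84.0101 21.0469 5.4750 0.4785 0.0000 0.0000 0.0000] k=[109 103 81 26 4 0 0 0 0]
t=4: x=[108.4125 101.3191 77.5278 28.9746 5.7100 0.3828 0.0000 0.0000 0.0000] k=[106 104 73 26 7 0 0 0 0]
t=5: x=[105.7143 101.0795 71.1073 28.5013 8.1400 0.6700 0.0000 0.0000 0.0000] k=[106 102 72 32 9 0 0 0 0]
t=6: x=[105.5188 99.3314 70.6753 33.4402 10.3300 0.8614 0.0000 0.0000 0.0000] k=[102 94 71 32 5 5 0 0 0]
t=7: x=[101.0176 92.2550 69.0985 32.9666 7.5650 4.5575 0.4821 0.0000 0.0000] k=[105 93 69 31 13 1 2 0 0]
t=8: x=[103.7087 91.5287 67.2815 32.7273 13.5700 2.2514 1.7403 0.1943 0.0000] k=[101 90 66 32 17 4 0 0 0]
t=9: x=[99.6991 88.3873 64.6530 33.6297 17.1900 4.8898 0.3857 0.0000 0.0000] k=[99 92 68 30 16 4 5 0 0]
t=10: x=[98.0383 90.0311 66.2780 32.1092 16.1900 5.2724 4.4937 0.4856 0.0000] k=[94 86 62 33 17 1 7 3 0]
t=11: x=[92.8249 84.0448 61.1196 34.0585 17.0000 3.1125 6.1356 3.1626 0.2935] k=[97 79 62 36 15 8 8 0 4]
t=12: x=[94.9207 78.5986 60.7389 36.2925 16.3300 8.7248 7.3413 1.1654 3.7249] k=[95 81 61 41 15 12 12 0 8]
t=13: x=[93.2643 79.9477 60.5937 40.2387 17.1850 12.3667 11.0065 1.9420 7.4424] k=[89 75 66 43 12 16 7 1 7]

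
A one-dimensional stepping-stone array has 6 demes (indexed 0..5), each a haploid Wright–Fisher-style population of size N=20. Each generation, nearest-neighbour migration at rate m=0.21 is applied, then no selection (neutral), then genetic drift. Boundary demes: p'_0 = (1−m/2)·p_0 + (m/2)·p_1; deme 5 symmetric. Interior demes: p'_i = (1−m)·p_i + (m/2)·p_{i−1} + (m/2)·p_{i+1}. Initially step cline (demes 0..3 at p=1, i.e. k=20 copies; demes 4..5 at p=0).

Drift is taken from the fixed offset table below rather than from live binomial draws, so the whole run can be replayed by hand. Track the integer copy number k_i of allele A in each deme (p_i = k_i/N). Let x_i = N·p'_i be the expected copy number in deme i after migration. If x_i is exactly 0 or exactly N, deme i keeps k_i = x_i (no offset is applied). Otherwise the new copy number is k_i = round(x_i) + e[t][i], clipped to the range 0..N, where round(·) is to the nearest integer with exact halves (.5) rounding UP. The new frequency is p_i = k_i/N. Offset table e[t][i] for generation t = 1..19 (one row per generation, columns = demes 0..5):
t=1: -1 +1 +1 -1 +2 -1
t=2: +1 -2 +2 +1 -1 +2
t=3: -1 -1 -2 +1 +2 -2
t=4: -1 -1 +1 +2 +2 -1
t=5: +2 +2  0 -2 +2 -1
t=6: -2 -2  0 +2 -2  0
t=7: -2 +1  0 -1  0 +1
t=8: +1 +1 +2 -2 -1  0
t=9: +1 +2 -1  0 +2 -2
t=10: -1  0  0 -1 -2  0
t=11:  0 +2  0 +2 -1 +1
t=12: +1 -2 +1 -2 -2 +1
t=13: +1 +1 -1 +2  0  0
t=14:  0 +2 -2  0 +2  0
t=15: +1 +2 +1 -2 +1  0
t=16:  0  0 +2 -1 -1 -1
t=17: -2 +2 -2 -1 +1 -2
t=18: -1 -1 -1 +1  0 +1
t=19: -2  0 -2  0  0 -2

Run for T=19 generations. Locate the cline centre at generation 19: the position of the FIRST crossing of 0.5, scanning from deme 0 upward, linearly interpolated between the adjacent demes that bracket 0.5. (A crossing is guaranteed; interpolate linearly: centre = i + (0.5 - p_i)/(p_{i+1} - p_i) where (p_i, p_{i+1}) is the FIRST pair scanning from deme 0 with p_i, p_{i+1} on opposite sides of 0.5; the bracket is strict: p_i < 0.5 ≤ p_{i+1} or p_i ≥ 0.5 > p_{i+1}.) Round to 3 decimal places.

t=0: k=[20 20 20 20 0 0]
t=1: x=[20.0000 20.0000 20.0000 17.9000 2.1000 0.0000] k=[20 20 20 17 4 0]
t=2: x=[20.0000 20.0000 19.6850 15.9500 4.9450 0.4200] k=[20 20 20 17 4 2]
t=3: x=[20.0000 20.0000 19.6850 15.9500 5.1550 2.2100] k=[20 20 18 17 7 0]
t=4: x=[20.0000 19.7900 18.1050 16.0550 7.3150 0.7350] k=[20 19 19 18 9 0]
t=5: x=[19.8950 19.1050 18.8950 17.1600 9.0000 0.9450] k=[20 20 19 15 11 0]
t=6: x=[20.0000 19.8950 18.6850 15.0000 10.2650 1.1550] k=[20 18 19 17 8 1]
t=7: x=[19.7900 18.3150 18.6850 16.2650 8.2100 1.7350] k=[18 19 19 15 8 3]
t=8: x=[18.1050 18.8950 18.5800 14.6850 8.2100 3.5250] k=[19 20 20 13 7 4]
t=9: x=[19.1050 19.8950 19.2650 13.1050 7.3150 4.3150] k=[20 20 18 13 9 2]
t=10: x=[20.0000 19.7900 17.6850 13.1050 8.6850 2.7350] k=[20 20 18 12 7 3]
t=11: x=[20.0000 19.7900 17.5800 12.1050 7.1050 3.4200] k=[20 20 18 14 6 4]
t=12: x=[20.0000 19.7900 17.7900 13.5800 6.6300 4.2100] k=[20 18 19 12 5 5]
t=13: x=[19.7900 18.3150 18.1600 12.0000 5.7350 5.0000] k=[20 19 17 14 6 5]
t=14: x=[19.8950 18.8950 16.8950 13.4750 6.7350 5.1050] k=[20 20 15 13 9 5]
t=15: x=[20.0000 19.4750 15.3150 12.7900 9.0000 5.4200] k=[20 20 16 11 10 5]
t=16: x=[20.0000 19.5800 15.8950 11.4200 9.5800 5.5250] k=[20 20 18 10 9 5]
t=17: x=[20.0000 19.7900 17.3700 10.7350 8.6850 5.4200] k=[20 20 15 10 10 3]
t=18: x=[20.0000 19.4750 15.0000 10.5250 9.2650 3.7350] k=[20 18 14 12 9 5]
t=19: x=[19.7900 17.7900 14.2100 11.8950 8.8950 5.4200] k=[18 18 12 12 9 3]

3.667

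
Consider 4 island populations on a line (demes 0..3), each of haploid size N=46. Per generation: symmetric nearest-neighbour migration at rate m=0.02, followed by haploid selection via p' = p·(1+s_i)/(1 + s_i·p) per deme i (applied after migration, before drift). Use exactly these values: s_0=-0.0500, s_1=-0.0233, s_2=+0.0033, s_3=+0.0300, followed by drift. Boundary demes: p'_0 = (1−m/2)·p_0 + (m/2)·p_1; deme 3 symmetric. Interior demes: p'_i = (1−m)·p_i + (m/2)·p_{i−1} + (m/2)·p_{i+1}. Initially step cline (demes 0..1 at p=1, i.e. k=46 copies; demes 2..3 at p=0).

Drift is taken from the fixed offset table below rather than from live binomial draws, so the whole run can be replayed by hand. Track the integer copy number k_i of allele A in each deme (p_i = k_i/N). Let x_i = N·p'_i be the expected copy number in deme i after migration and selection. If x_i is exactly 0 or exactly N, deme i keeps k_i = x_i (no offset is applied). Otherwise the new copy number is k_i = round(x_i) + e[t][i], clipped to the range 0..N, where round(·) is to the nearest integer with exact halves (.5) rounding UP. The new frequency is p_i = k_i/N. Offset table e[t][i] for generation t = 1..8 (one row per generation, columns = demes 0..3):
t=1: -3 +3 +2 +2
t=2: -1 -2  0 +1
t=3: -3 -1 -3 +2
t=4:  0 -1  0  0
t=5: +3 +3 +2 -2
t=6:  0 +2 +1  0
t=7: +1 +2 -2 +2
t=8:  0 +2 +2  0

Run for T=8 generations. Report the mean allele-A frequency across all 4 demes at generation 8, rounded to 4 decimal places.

t=0: k=[46 46 0 0]
t=1: x=[46.0000 45.5291 0.4615 0.0000] k=[46 46 2 0]
t=2: x=[46.0000 45.5496 2.4276 0.0206] k=[46 44 2 1]
t=3: x=[45.9789 43.5458 2.4175 1.0396] k=[43 43 0 3]
t=4: x=[42.8529 42.4944 0.4615 3.0532] k=[43 41 0 3]
t=5: x=[42.8320 40.4968 0.4414 3.0532] k=[46 43 2 1]
t=6: x=[45.9684 42.5454 2.4075 1.0396] k=[46 45 3 1]
t=7: x=[45.9895 44.5574 3.4104 1.0499] k=[46 46 1 3]
t=8: x=[46.0000 45.5394 1.4747 3.0634] k=[46 46 3 3]

0.5326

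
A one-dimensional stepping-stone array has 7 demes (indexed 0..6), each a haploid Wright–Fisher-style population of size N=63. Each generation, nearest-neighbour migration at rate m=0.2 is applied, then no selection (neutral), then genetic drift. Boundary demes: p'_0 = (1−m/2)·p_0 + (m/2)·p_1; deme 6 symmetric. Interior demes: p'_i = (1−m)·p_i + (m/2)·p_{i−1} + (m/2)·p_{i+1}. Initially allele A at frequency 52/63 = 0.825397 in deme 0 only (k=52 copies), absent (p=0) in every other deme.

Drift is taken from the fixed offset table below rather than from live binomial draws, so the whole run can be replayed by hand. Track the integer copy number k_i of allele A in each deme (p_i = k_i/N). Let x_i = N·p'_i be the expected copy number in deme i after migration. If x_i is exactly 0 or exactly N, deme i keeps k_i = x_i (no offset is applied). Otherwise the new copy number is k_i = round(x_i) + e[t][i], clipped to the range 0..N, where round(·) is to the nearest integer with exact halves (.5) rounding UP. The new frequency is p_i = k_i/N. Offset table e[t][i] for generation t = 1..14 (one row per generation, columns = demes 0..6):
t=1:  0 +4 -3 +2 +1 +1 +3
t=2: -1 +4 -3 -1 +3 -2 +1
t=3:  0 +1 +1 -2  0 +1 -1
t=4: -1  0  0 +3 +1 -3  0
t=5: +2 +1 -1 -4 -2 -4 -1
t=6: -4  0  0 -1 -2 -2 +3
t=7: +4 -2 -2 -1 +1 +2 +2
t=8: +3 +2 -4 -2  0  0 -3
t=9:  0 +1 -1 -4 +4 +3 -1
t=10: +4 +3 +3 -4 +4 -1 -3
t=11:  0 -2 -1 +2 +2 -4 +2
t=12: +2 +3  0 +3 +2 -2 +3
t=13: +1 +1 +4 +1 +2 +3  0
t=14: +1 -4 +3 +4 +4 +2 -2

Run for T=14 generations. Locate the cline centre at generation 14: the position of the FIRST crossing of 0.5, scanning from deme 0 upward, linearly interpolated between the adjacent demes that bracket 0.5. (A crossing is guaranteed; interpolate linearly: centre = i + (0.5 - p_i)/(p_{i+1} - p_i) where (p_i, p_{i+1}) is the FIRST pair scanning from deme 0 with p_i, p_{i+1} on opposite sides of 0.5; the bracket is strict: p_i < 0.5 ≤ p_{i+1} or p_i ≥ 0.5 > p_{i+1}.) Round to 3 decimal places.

0.344

t=0: k=[52 0 0 0 0 0 0]
t=1: x=[46.8000 5.2000 0.0000 0.0000 0.0000 0.0000 0.0000] k=[47 9 0 0 0 0 0]
t=2: x=[43.2000 11.9000 0.9000 0.0000 0.0000 0.0000 0.0000] k=[42 16 0 0 0 0 0]
t=3: x=[39.4000 17.0000 1.6000 0.0000 0.0000 0.0000 0.0000] k=[39 18 3 0 0 0 0]
t=4: x=[36.9000 18.6000 4.2000 0.3000 0.0000 0.0000 0.0000] k=[36 19 4 3 0 0 0]
t=5: x=[34.3000 19.2000 5.4000 2.8000 0.3000 0.0000 0.0000] k=[36 20 4 0 0 0 0]
t=6: x=[34.4000 20.0000 5.2000 0.4000 0.0000 0.0000 0.0000] k=[30 20 5 0 0 0 0]
t=7: x=[29.0000 19.5000 6.0000 0.5000 0.0000 0.0000 0.0000] k=[33 18 4 0 0 0 0]
t=8: x=[31.5000 18.1000 5.0000 0.4000 0.0000 0.0000 0.0000] k=[35 20 1 0 0 0 0]
t=9: x=[33.5000 19.6000 2.8000 0.1000 0.0000 0.0000 0.0000] k=[34 21 2 0 0 0 0]
t=10: x=[32.7000 20.4000 3.7000 0.2000 0.0000 0.0000 0.0000] k=[37 23 7 0 0 0 0]
t=11: x=[35.6000 22.8000 7.9000 0.7000 0.0000 0.0000 0.0000] k=[36 21 7 3 0 0 0]
t=12: x=[34.5000 21.1000 8.0000 3.1000 0.3000 0.0000 0.0000] k=[37 24 8 6 2 0 0]
t=13: x=[35.7000 23.7000 9.4000 5.8000 2.2000 0.2000 0.0000] k=[37 25 13 7 4 3 0]
t=14: x=[35.8000 25.0000 13.6000 7.3000 4.2000 2.8000 0.3000] k=[37 21 17 11 8 5 0]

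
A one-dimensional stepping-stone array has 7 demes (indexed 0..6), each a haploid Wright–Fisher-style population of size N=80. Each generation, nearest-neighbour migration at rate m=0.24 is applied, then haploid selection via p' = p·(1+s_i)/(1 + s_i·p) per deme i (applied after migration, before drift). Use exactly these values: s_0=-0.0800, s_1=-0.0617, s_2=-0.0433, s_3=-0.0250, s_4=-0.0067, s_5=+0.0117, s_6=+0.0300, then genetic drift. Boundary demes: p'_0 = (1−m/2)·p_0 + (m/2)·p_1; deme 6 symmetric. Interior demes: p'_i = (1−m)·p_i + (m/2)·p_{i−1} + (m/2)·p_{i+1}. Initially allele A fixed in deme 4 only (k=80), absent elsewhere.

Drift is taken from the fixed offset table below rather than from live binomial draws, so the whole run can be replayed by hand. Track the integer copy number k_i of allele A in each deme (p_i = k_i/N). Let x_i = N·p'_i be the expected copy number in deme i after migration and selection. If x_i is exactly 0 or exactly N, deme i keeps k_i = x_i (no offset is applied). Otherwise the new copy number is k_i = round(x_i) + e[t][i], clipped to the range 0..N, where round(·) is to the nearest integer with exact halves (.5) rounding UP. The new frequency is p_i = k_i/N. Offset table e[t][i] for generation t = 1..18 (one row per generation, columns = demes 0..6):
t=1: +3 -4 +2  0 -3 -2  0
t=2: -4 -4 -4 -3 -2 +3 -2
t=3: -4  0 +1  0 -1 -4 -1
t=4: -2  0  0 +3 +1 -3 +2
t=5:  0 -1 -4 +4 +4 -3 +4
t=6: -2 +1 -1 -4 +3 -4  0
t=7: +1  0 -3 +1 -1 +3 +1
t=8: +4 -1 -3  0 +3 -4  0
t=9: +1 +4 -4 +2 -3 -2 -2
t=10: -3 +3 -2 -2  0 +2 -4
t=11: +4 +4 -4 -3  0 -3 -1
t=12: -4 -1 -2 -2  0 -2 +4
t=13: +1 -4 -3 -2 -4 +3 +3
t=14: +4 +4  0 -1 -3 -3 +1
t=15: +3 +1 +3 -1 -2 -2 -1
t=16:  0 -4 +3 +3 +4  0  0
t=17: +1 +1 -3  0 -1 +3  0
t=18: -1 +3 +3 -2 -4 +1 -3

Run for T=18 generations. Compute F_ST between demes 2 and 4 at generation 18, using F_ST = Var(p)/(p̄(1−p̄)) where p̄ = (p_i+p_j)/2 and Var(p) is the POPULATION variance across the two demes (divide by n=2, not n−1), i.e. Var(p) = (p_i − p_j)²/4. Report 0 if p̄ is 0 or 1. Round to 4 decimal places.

0.0033

t=0: k=[0 0 0 0 80 0 0]
t=1: x=[0.0000 0.0000 0.0000 9.3882 60.7017 9.6987 0.0000] k=[0 0 0 9 58 8 0]
t=2: x=[0.0000 0.0000 1.0338 13.5133 45.9886 13.1675 0.9884] k=[0 0 0 11 44 16 0]
t=3: x=[0.0000 0.0000 1.2637 13.3559 36.5465 17.5992 1.9762] k=[0 0 2 13 36 14 1]
t=4: x=[0.0000 0.2252 2.9516 14.1428 30.4731 15.2229 2.6343] k=[0 0 3 17 31 12 5]
t=5: x=[0.0000 0.3379 4.1426 16.6635 26.9198 13.5706 6.0021] k=[0 0 0 21 31 11 10]
t=6: x=[0.0000 0.0000 2.4142 19.3067 27.2790 13.4093 10.3842] k=[0 0 1 15 30 9 10]
t=7: x=[0.0000 0.1126 2.4526 14.8120 25.5629 11.7562 10.1388] k=[0 0 0 16 25 15 11]
t=8: x=[0.0000 0.0000 1.8388 14.8514 22.6108 15.8674 11.7737] k=[0 0 0 15 26 12 12]
t=9: x=[0.0000 0.0000 1.7237 14.2215 22.8900 13.8124 12.3046] k=[0 0 0 16 20 12 10]
t=10: x=[0.0000 0.0000 1.8388 14.2609 18.4643 12.8449 10.5069] k=[0 0 0 12 18 15 7]
t=11: x=[0.0000 0.0000 1.3787 11.0369 16.8305 14.5379 8.1744] k=[0 0 0 8 17 12 7]
t=12: x=[0.0000 0.0000 0.9189 7.9371 15.2369 12.1191 7.8058] k=[0 0 0 6 15 10 12]
t=13: x=[0.0000 0.0000 0.6891 6.2133 13.2455 10.9495 12.0596] k=[0 0 0 4 9 14 15]
t=14: x=[0.0000 0.0000 0.4593 4.0222 8.9464 13.6512 15.2414] k=[0 0 0 3 6 11 16]
t=15: x=[0.0000 0.0000 0.3445 2.9277 6.2014 11.1108 15.7709] k=[0 0 3 2 4 9 15]
t=16: x=[0.0000 0.3379 2.4142 2.3027 4.3324 9.2144 14.6301] k=[0 0 5 5 8 9 15]
t=17: x=[0.0000 0.5632 4.2195 5.2348 7.7130 9.6987 14.6301] k=[0 2 1 5 7 13 15]
t=18: x=[0.2209 1.5408 1.5320 4.6479 7.4345 12.6433 15.1191] k=[0 5 5 3 3 14 12]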